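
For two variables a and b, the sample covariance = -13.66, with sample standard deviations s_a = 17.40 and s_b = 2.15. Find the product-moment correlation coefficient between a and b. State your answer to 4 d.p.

-0.3651

r = Cov(a,b) / (s_a · s_b) = -13.66 / (17.40 × 2.15)
  = -13.66 / 37.4100 ≈ -0.3651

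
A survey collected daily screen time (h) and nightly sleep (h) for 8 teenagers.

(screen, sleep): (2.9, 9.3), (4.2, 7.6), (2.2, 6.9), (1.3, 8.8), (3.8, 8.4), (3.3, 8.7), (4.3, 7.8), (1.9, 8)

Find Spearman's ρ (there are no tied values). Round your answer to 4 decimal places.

Rank screen: 4, 7, 3, 1, 6, 5, 8, 2
Rank sleep: 8, 2, 1, 7, 5, 6, 3, 4
d = rank(screen) − rank(sleep): -4, 5, 2, -6, 1, -1, 5, -2; Σd² = 112
ρ = 1 − 6Σd² / [n(n²−1)] = 1 − 6×112 / (8×63) = 1 − 672/504 ≈ -0.3333

-0.3333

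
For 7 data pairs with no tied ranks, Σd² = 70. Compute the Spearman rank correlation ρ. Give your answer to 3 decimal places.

-0.250

ρ = 1 − 6Σd² / [n(n²−1)] = 1 − 6×70 / (7×48)
  = 1 − 420/336 = 1 − 1.2500 ≈ -0.250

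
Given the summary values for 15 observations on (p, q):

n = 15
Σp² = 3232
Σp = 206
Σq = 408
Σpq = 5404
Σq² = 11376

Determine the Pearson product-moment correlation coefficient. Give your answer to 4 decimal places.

-0.5948

r = (nΣpq − ΣpΣq) / √[(nΣp² − (Σp)²)(nΣq² − (Σq)²)]
Numerator: 15×5404 − 206×408 = -2988
Denominator: √[(48480 − 42436)(170640 − 166464)] = √[6044 × 4176] = 5023.9172
r = -2988 / 5023.9172 ≈ -0.5948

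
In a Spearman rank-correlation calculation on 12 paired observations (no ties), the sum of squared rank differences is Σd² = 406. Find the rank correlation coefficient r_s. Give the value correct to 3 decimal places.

-0.420

ρ = 1 − 6Σd² / [n(n²−1)] = 1 − 6×406 / (12×143)
  = 1 − 2436/1716 = 1 − 1.4196 ≈ -0.420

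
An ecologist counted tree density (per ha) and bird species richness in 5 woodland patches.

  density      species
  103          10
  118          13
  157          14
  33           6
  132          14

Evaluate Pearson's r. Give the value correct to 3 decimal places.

0.963

n = 5, Σx = 543, Σy = 57, Σx² = 67695, Σy² = 697, Σxy = 6808
nΣxy − ΣxΣy = 34040 − 30951 = 3089
nΣx² − (Σx)² = 338475 − 294849 = 43626; nΣy² − (Σy)² = 3485 − 3249 = 236
r = 3089 / √(43626 × 236) = 3089 / 3208.6969 ≈ 0.963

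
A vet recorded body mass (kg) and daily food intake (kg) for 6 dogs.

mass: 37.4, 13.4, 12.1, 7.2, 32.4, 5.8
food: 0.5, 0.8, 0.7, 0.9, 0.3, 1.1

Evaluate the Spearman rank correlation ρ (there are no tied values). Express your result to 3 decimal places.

Rank mass: 6, 4, 3, 2, 5, 1
Rank food: 2, 4, 3, 5, 1, 6
d = rank(mass) − rank(food): 4, 0, 0, -3, 4, -5; Σd² = 66
ρ = 1 − 6Σd² / [n(n²−1)] = 1 − 6×66 / (6×35) = 1 − 396/210 ≈ -0.886

-0.886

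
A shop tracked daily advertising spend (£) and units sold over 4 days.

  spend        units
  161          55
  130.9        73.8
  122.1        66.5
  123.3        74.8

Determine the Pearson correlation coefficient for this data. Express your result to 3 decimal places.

n = 4, Σx = 537.3, Σy = 270.1, Σx² = 73167.11, Σy² = 18488.73, Σxy = 35857.91
nΣxy − ΣxΣy = 143431.64 − 145124.73 = -1693.09
nΣx² − (Σx)² = 292668.44 − 288691.29 = 3977.15; nΣy² − (Σy)² = 73954.92 − 72954.01 = 1000.91
r = -1693.09 / √(3977.15 × 1000.91) = -1693.09 / 1995.1865 ≈ -0.849

-0.849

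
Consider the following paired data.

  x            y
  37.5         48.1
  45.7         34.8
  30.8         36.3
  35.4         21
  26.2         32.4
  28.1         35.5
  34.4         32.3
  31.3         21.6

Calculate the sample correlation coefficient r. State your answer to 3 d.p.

n = 8, Σx = 269.4, Σy = 262, Σx² = 9335.64, Σy² = 9103.2, Σxy = 8889.18
nΣxy − ΣxΣy = 71113.44 − 70582.8 = 530.64
nΣx² − (Σx)² = 74685.12 − 72576.36 = 2108.76; nΣy² − (Σy)² = 72825.6 − 68644 = 4181.6
r = 530.64 / √(2108.76 × 4181.6) = 530.64 / 2969.5102 ≈ 0.179

0.179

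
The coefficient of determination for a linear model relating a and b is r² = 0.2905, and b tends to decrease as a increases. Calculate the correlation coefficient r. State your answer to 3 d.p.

-0.539

|r| = √0.2905 = 0.539
The association is negative, so r = −0.539.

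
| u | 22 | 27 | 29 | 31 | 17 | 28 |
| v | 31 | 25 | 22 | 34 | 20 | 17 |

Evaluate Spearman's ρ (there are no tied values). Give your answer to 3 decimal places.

Rank u: 2, 3, 5, 6, 1, 4
Rank v: 5, 4, 3, 6, 2, 1
d = rank(u) − rank(v): -3, -1, 2, 0, -1, 3; Σd² = 24
ρ = 1 − 6Σd² / [n(n²−1)] = 1 − 6×24 / (6×35) = 1 − 144/210 ≈ 0.314

0.314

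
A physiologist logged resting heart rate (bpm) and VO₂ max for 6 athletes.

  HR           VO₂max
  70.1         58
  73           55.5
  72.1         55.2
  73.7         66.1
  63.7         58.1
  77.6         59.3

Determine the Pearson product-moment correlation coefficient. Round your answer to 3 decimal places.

n = 6, Σx = 430.2, Σy = 352.2, Σx² = 30952.56, Σy² = 20752.6, Σxy = 25271.44
nΣxy − ΣxΣy = 151628.64 − 151516.44 = 112.2
nΣx² − (Σx)² = 185715.36 − 185072.04 = 643.32; nΣy² − (Σy)² = 124515.6 − 124044.84 = 470.76
r = 112.2 / √(643.32 × 470.76) = 112.2 / 550.3175 ≈ 0.204

0.204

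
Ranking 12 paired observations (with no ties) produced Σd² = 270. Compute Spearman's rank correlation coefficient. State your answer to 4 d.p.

ρ = 1 − 6Σd² / [n(n²−1)] = 1 − 6×270 / (12×143)
  = 1 − 1620/1716 = 1 − 0.94406 ≈ 0.0559

0.0559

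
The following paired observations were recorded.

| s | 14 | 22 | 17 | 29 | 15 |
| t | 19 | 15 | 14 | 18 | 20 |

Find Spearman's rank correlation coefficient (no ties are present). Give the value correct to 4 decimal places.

Rank s: 1, 4, 3, 5, 2
Rank t: 4, 2, 1, 3, 5
d = rank(s) − rank(t): -3, 2, 2, 2, -3; Σd² = 30
ρ = 1 − 6Σd² / [n(n²−1)] = 1 − 6×30 / (5×24) = 1 − 180/120 ≈ -0.5000

-0.5000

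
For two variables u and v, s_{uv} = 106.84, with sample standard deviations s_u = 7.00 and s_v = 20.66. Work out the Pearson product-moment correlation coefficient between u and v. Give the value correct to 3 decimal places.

r = Cov(u,v) / (s_u · s_v) = 106.84 / (7.00 × 20.66)
  = 106.84 / 144.6200 ≈ 0.739

0.739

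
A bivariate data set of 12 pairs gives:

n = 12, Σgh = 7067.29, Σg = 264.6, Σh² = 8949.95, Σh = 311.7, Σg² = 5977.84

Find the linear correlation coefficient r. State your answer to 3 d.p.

r = (nΣgh − ΣgΣh) / √[(nΣg² − (Σg)²)(nΣh² − (Σh)²)]
Numerator: 12×7067.29 − 264.6×311.7 = 2331.66
Denominator: √[(71734.08 − 70013.16)(107399.4 − 97156.89)] = √[1720.92 × 10242.51] = 4198.3974
r = 2331.66 / 4198.3974 ≈ 0.555

0.555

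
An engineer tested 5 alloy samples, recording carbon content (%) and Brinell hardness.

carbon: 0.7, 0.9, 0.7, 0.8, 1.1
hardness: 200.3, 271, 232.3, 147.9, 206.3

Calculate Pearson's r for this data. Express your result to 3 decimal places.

0.113

n = 5, Σx = 4.2, Σy = 1057.8, Σx² = 3.64, Σy² = 231958.48, Σxy = 891.97
nΣxy − ΣxΣy = 4459.85 − 4442.76 = 17.09
nΣx² − (Σx)² = 18.2 − 17.64 = 0.56; nΣy² − (Σy)² = 1159792.4 − 1118940.84 = 40851.56
r = 17.09 / √(0.56 × 40851.56) = 17.09 / 151.2510 ≈ 0.113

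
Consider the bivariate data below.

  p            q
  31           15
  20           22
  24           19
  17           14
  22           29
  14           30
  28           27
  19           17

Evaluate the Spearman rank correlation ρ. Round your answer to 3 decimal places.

Rank p: 8, 4, 6, 2, 5, 1, 7, 3
Rank q: 2, 5, 4, 1, 7, 8, 6, 3
d = rank(p) − rank(q): 6, -1, 2, 1, -2, -7, 1, 0; Σd² = 96
ρ = 1 − 6Σd² / [n(n²−1)] = 1 − 6×96 / (8×63) = 1 − 576/504 ≈ -0.143

-0.143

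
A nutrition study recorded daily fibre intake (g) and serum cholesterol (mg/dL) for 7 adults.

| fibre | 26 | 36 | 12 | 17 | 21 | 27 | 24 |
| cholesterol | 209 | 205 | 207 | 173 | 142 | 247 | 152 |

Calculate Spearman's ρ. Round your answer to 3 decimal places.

Rank fibre: 5, 7, 1, 2, 3, 6, 4
Rank cholesterol: 6, 4, 5, 3, 1, 7, 2
d = rank(fibre) − rank(cholesterol): -1, 3, -4, -1, 2, -1, 2; Σd² = 36
ρ = 1 − 6Σd² / [n(n²−1)] = 1 − 6×36 / (7×48) = 1 − 216/336 ≈ 0.357

0.357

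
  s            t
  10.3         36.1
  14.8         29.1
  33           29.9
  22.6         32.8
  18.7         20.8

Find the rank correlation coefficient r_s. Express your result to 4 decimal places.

Rank s: 1, 2, 5, 4, 3
Rank t: 5, 2, 3, 4, 1
d = rank(s) − rank(t): -4, 0, 2, 0, 2; Σd² = 24
ρ = 1 − 6Σd² / [n(n²−1)] = 1 − 6×24 / (5×24) = 1 − 144/120 ≈ -0.2000

-0.2000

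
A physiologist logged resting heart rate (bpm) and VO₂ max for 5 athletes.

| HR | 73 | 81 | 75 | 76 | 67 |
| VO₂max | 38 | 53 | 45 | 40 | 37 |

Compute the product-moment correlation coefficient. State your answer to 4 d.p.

n = 5, Σx = 372, Σy = 213, Σx² = 27780, Σy² = 9247, Σxy = 15961
nΣxy − ΣxΣy = 79805 − 79236 = 569
nΣx² − (Σx)² = 138900 − 138384 = 516; nΣy² − (Σy)² = 46235 − 45369 = 866
r = 569 / √(516 × 866) = 569 / 668.4729 ≈ 0.8512

0.8512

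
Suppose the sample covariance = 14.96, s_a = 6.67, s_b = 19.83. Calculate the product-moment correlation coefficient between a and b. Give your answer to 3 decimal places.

r = Cov(a,b) / (s_a · s_b) = 14.96 / (6.67 × 19.83)
  = 14.96 / 132.2661 ≈ 0.113

0.113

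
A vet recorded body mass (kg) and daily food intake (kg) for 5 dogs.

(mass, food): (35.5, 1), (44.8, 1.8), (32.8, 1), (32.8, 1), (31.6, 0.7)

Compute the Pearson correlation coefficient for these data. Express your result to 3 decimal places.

n = 5, Σx = 177.5, Σy = 5.5, Σx² = 6417.53, Σy² = 6.73, Σxy = 203.86
nΣxy − ΣxΣy = 1019.3 − 976.25 = 43.05
nΣx² − (Σx)² = 32087.65 − 31506.25 = 581.4; nΣy² − (Σy)² = 33.65 − 30.25 = 3.4
r = 43.05 / √(581.4 × 3.4) = 43.05 / 44.4608 ≈ 0.968

0.968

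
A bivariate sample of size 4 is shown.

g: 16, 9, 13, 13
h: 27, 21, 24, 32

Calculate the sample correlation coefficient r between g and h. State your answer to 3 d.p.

0.569

n = 4, Σg = 51, Σh = 104, Σg² = 675, Σh² = 2770, Σgh = 1349
nΣgh − ΣgΣh = 5396 − 5304 = 92
nΣg² − (Σg)² = 2700 − 2601 = 99; nΣh² − (Σh)² = 11080 − 10816 = 264
r = 92 / √(99 × 264) = 92 / 161.6663 ≈ 0.569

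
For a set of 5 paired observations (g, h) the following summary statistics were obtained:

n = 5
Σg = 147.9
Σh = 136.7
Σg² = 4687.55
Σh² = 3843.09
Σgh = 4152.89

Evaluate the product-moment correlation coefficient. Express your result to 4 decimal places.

r = (nΣgh − ΣgΣh) / √[(nΣg² − (Σg)²)(nΣh² − (Σh)²)]
Numerator: 5×4152.89 − 147.9×136.7 = 546.52
Denominator: √[(23437.75 − 21874.41)(19215.45 − 18686.89)] = √[1563.34 × 528.56] = 909.0209
r = 546.52 / 909.0209 ≈ 0.6012

0.6012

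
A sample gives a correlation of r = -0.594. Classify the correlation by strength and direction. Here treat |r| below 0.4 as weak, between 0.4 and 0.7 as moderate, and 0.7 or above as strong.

r = -0.594 < 0 so the relationship is negative.
|r| = 0.594, which falls in the moderate range.

moderate negative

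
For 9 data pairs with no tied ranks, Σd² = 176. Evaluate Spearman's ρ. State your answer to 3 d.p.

ρ = 1 − 6Σd² / [n(n²−1)] = 1 − 6×176 / (9×80)
  = 1 − 1056/720 = 1 − 1.4667 ≈ -0.467

-0.467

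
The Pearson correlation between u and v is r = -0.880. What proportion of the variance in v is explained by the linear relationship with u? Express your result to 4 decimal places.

r² = (-0.880)² = 0.7744

0.7744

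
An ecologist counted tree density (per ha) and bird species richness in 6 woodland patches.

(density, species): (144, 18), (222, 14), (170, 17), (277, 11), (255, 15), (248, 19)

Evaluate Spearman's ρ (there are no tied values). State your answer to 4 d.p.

Rank density: 1, 3, 2, 6, 5, 4
Rank species: 5, 2, 4, 1, 3, 6
d = rank(density) − rank(species): -4, 1, -2, 5, 2, -2; Σd² = 54
ρ = 1 − 6Σd² / [n(n²−1)] = 1 − 6×54 / (6×35) = 1 − 324/210 ≈ -0.5429

-0.5429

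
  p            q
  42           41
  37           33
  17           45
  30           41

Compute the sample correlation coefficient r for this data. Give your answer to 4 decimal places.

n = 4, Σp = 126, Σq = 160, Σp² = 4322, Σq² = 6476, Σpq = 4938
nΣpq − ΣpΣq = 19752 − 20160 = -408
nΣp² − (Σp)² = 17288 − 15876 = 1412; nΣq² − (Σq)² = 25904 − 25600 = 304
r = -408 / √(1412 × 304) = -408 / 655.1702 ≈ -0.6227

-0.6227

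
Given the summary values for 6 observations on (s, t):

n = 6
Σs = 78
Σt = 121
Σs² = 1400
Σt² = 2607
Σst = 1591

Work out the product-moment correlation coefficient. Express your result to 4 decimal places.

0.0709

r = (nΣst − ΣsΣt) / √[(nΣs² − (Σs)²)(nΣt² − (Σt)²)]
Numerator: 6×1591 − 78×121 = 108
Denominator: √[(8400 − 6084)(15642 − 14641)] = √[2316 × 1001] = 1522.6017
r = 108 / 1522.6017 ≈ 0.0709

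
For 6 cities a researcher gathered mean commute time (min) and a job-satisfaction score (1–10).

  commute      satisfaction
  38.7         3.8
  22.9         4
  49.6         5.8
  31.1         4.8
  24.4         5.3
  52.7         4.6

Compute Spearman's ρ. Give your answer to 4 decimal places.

0.1429

Rank commute: 4, 1, 5, 3, 2, 6
Rank satisfaction: 1, 2, 6, 4, 5, 3
d = rank(commute) − rank(satisfaction): 3, -1, -1, -1, -3, 3; Σd² = 30
ρ = 1 − 6Σd² / [n(n²−1)] = 1 − 6×30 / (6×35) = 1 − 180/210 ≈ 0.1429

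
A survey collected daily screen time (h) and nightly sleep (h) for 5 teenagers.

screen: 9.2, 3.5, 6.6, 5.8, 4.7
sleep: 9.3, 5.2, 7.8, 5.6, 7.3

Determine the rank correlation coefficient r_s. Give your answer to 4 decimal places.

0.9000

Rank screen: 5, 1, 4, 3, 2
Rank sleep: 5, 1, 4, 2, 3
d = rank(screen) − rank(sleep): 0, 0, 0, 1, -1; Σd² = 2
ρ = 1 − 6Σd² / [n(n²−1)] = 1 − 6×2 / (5×24) = 1 − 12/120 ≈ 0.9000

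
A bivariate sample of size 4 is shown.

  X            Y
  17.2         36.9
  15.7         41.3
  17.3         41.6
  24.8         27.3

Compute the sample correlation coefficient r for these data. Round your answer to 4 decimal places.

n = 4, ΣX = 75, ΣY = 147.1, ΣX² = 1456.66, ΣY² = 5543.15, ΣXY = 2679.81
nΣXY − ΣXΣY = 10719.24 − 11032.5 = -313.26
nΣX² − (ΣX)² = 5826.64 − 5625 = 201.64; nΣY² − (ΣY)² = 22172.6 − 21638.41 = 534.19
r = -313.26 / √(201.64 × 534.19) = -313.26 / 328.1982 ≈ -0.9545

-0.9545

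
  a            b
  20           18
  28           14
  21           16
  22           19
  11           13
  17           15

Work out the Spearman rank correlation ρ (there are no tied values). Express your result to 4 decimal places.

0.3714

Rank a: 3, 6, 4, 5, 1, 2
Rank b: 5, 2, 4, 6, 1, 3
d = rank(a) − rank(b): -2, 4, 0, -1, 0, -1; Σd² = 22
ρ = 1 − 6Σd² / [n(n²−1)] = 1 − 6×22 / (6×35) = 1 − 132/210 ≈ 0.3714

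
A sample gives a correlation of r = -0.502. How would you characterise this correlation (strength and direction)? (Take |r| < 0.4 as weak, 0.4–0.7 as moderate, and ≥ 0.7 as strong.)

r = -0.502 < 0 so the relationship is negative.
|r| = 0.502, which falls in the moderate range.

moderate negative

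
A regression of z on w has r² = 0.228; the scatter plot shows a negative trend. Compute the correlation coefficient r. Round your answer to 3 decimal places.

-0.477

|r| = √0.228 = 0.477
The association is negative, so r = −0.477.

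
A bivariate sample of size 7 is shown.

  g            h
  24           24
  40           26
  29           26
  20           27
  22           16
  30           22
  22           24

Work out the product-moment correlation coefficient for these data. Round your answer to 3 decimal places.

0.271

n = 7, Σg = 187, Σh = 165, Σg² = 5285, Σh² = 3973, Σgh = 4450
nΣgh − ΣgΣh = 31150 − 30855 = 295
nΣg² − (Σg)² = 36995 − 34969 = 2026; nΣh² − (Σh)² = 27811 − 27225 = 586
r = 295 / √(2026 × 586) = 295 / 1089.6036 ≈ 0.271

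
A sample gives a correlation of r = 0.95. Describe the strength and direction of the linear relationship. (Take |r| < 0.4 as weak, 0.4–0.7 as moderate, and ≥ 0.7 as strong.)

r = 0.95 > 0 so the relationship is positive.
|r| = 0.95, which falls in the strong range.

strong positive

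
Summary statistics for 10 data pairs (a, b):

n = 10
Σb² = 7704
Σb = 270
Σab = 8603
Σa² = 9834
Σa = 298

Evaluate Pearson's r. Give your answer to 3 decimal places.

0.886

r = (nΣab − ΣaΣb) / √[(nΣa² − (Σa)²)(nΣb² − (Σb)²)]
Numerator: 10×8603 − 298×270 = 5570
Denominator: √[(98340 − 88804)(77040 − 72900)] = √[9536 × 4140] = 6283.2348
r = 5570 / 6283.2348 ≈ 0.886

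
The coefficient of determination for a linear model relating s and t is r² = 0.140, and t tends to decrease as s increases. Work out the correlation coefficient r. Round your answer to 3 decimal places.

|r| = √0.140 = 0.374
The association is negative, so r = −0.374.

-0.374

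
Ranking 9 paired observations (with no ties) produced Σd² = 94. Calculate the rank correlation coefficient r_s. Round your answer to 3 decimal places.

ρ = 1 − 6Σd² / [n(n²−1)] = 1 − 6×94 / (9×80)
  = 1 − 564/720 = 1 − 0.7833 ≈ 0.217

0.217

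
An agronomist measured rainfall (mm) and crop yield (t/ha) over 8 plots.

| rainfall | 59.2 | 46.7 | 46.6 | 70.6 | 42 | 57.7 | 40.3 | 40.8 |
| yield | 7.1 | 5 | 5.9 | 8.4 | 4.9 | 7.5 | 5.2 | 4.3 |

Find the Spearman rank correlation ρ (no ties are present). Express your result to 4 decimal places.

Rank rainfall: 7, 5, 4, 8, 3, 6, 1, 2
Rank yield: 6, 3, 5, 8, 2, 7, 4, 1
d = rank(rainfall) − rank(yield): 1, 2, -1, 0, 1, -1, -3, 1; Σd² = 18
ρ = 1 − 6Σd² / [n(n²−1)] = 1 − 6×18 / (8×63) = 1 − 108/504 ≈ 0.7857

0.7857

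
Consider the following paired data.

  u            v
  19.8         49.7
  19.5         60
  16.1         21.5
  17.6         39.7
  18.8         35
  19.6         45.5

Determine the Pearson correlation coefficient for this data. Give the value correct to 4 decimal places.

n = 6, Σu = 111.4, Σv = 251.4, Σu² = 2078.86, Σv² = 11403.68, Σuv = 4748.73
nΣuv − ΣuΣv = 28492.38 − 28005.96 = 486.42
nΣu² − (Σu)² = 12473.16 − 12409.96 = 63.2; nΣv² − (Σv)² = 68422.08 − 63201.96 = 5220.12
r = 486.42 / √(63.2 × 5220.12) = 486.42 / 574.3793 ≈ 0.8469

0.8469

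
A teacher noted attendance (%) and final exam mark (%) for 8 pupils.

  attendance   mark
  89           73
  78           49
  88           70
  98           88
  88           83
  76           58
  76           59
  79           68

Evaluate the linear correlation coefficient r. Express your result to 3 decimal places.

n = 8, Σx = 672, Σy = 548, Σx² = 56890, Σy² = 38732, Σxy = 46671
nΣxy − ΣxΣy = 373368 − 368256 = 5112
nΣx² − (Σx)² = 455120 − 451584 = 3536; nΣy² − (Σy)² = 309856 − 300304 = 9552
r = 5112 / √(3536 × 9552) = 5112 / 5811.7013 ≈ 0.880

0.880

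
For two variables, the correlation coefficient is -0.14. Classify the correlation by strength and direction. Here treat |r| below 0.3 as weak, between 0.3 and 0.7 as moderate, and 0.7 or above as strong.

weak negative

r = -0.14 < 0 so the relationship is negative.
|r| = 0.14, which falls in the weak range.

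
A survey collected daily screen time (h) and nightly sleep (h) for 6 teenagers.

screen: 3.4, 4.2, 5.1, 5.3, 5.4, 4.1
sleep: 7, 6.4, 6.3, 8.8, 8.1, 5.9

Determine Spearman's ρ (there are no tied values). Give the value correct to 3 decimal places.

0.543

Rank screen: 1, 3, 4, 5, 6, 2
Rank sleep: 4, 3, 2, 6, 5, 1
d = rank(screen) − rank(sleep): -3, 0, 2, -1, 1, 1; Σd² = 16
ρ = 1 − 6Σd² / [n(n²−1)] = 1 − 6×16 / (6×35) = 1 − 96/210 ≈ 0.543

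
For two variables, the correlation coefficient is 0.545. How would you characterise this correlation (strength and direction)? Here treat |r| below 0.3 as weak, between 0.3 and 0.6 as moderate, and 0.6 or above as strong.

r = 0.545 > 0 so the relationship is positive.
|r| = 0.545, which falls in the moderate range.

moderate positive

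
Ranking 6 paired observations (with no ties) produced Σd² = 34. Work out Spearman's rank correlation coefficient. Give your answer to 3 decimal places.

0.029

ρ = 1 − 6Σd² / [n(n²−1)] = 1 − 6×34 / (6×35)
  = 1 − 204/210 = 1 − 0.9714 ≈ 0.029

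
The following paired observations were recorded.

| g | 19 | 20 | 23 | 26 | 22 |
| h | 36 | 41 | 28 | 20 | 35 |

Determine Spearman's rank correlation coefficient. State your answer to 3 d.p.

Rank g: 1, 2, 4, 5, 3
Rank h: 4, 5, 2, 1, 3
d = rank(g) − rank(h): -3, -3, 2, 4, 0; Σd² = 38
ρ = 1 − 6Σd² / [n(n²−1)] = 1 − 6×38 / (5×24) = 1 − 228/120 ≈ -0.900

-0.900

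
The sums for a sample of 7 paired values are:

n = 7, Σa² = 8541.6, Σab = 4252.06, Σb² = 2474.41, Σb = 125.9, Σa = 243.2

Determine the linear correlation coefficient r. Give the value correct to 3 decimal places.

r = (nΣab − ΣaΣb) / √[(nΣa² − (Σa)²)(nΣb² − (Σb)²)]
Numerator: 7×4252.06 − 243.2×125.9 = -854.46
Denominator: √[(59791.2 − 59146.24)(17320.87 − 15850.81)] = √[644.96 × 1470.06] = 973.7196
r = -854.46 / 973.7196 ≈ -0.878

-0.878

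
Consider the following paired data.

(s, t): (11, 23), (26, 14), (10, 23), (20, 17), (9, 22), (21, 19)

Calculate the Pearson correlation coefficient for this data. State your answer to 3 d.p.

n = 6, Σs = 97, Σt = 118, Σs² = 1819, Σt² = 2388, Σst = 1784
nΣst − ΣsΣt = 10704 − 11446 = -742
nΣs² − (Σs)² = 10914 − 9409 = 1505; nΣt² − (Σt)² = 14328 − 13924 = 404
r = -742 / √(1505 × 404) = -742 / 779.7564 ≈ -0.952

-0.952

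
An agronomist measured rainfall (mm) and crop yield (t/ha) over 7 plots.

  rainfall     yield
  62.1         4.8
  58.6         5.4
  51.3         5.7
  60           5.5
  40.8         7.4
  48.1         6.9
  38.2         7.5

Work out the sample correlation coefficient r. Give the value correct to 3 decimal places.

n = 7, Σx = 359.1, Σy = 43.2, Σx² = 18959.55, Σy² = 273.56, Σxy = 2157.24
nΣxy − ΣxΣy = 15100.68 − 15513.12 = -412.44
nΣx² − (Σx)² = 132716.85 − 128952.81 = 3764.04; nΣy² − (Σy)² = 1914.92 − 1866.24 = 48.68
r = -412.44 / √(3764.04 × 48.68) = -412.44 / 428.0578 ≈ -0.964

-0.964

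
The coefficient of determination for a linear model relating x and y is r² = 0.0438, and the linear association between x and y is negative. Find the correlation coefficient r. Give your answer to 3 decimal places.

-0.209

|r| = √0.0438 = 0.209
The association is negative, so r = −0.209.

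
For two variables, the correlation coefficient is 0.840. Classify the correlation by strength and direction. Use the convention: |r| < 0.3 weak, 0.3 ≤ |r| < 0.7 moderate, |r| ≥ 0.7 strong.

r = 0.840 > 0 so the relationship is positive.
|r| = 0.840, which falls in the strong range.

strong positive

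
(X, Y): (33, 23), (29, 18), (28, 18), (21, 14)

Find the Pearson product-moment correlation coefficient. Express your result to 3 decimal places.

0.965

n = 4, ΣX = 111, ΣY = 73, ΣX² = 3155, ΣY² = 1373, ΣXY = 2079
nΣXY − ΣXΣY = 8316 − 8103 = 213
nΣX² − (ΣX)² = 12620 − 12321 = 299; nΣY² − (ΣY)² = 5492 − 5329 = 163
r = 213 / √(299 × 163) = 213 / 220.7646 ≈ 0.965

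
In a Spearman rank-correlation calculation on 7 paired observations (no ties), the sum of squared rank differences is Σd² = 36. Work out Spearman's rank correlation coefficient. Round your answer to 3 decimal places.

0.357

ρ = 1 − 6Σd² / [n(n²−1)] = 1 − 6×36 / (7×48)
  = 1 − 216/336 = 1 − 0.6429 ≈ 0.357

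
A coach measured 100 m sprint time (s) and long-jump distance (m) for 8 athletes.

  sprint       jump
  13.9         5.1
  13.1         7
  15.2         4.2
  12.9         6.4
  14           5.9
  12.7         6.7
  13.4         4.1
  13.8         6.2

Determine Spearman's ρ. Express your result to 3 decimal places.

Rank sprint: 6, 3, 8, 2, 7, 1, 4, 5
Rank jump: 3, 8, 2, 6, 4, 7, 1, 5
d = rank(sprint) − rank(jump): 3, -5, 6, -4, 3, -6, 3, 0; Σd² = 140
ρ = 1 − 6Σd² / [n(n²−1)] = 1 − 6×140 / (8×63) = 1 − 840/504 ≈ -0.667

-0.667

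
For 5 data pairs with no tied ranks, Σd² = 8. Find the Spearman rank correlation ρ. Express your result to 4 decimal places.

ρ = 1 − 6Σd² / [n(n²−1)] = 1 − 6×8 / (5×24)
  = 1 − 48/120 = 1 − 0.40000 ≈ 0.6000

0.6000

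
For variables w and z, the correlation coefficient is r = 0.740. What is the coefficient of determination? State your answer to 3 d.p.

0.548

r² = (0.740)² = 0.548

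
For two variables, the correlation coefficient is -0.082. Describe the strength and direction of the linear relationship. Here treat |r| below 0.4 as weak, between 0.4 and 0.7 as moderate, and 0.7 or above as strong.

weak negative

r = -0.082 < 0 so the relationship is negative.
|r| = 0.082, which falls in the weak range.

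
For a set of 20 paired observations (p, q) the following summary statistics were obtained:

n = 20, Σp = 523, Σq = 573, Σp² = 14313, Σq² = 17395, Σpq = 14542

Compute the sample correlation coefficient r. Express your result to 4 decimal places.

r = (nΣpq − ΣpΣq) / √[(nΣp² − (Σp)²)(nΣq² − (Σq)²)]
Numerator: 20×14542 − 523×573 = -8839
Denominator: √[(286260 − 273529)(347900 − 328329)] = √[12731 × 19571] = 15784.7522
r = -8839 / 15784.7522 ≈ -0.5600

-0.5600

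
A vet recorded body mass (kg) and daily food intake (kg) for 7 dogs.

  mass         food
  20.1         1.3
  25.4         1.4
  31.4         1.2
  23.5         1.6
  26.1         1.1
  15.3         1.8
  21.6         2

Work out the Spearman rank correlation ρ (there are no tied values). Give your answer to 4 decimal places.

Rank mass: 2, 5, 7, 4, 6, 1, 3
Rank food: 3, 4, 2, 5, 1, 6, 7
d = rank(mass) − rank(food): -1, 1, 5, -1, 5, -5, -4; Σd² = 94
ρ = 1 − 6Σd² / [n(n²−1)] = 1 − 6×94 / (7×48) = 1 − 564/336 ≈ -0.6786

-0.6786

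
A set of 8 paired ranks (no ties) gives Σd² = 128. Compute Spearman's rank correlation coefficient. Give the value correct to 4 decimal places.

-0.5238

ρ = 1 − 6Σd² / [n(n²−1)] = 1 − 6×128 / (8×63)
  = 1 − 768/504 = 1 − 1.52381 ≈ -0.5238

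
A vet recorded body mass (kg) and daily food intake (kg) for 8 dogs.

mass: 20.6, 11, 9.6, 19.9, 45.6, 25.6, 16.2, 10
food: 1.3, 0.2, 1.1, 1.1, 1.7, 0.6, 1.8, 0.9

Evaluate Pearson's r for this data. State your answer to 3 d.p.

0.453

n = 8, Σx = 158.5, Σy = 8.7, Σx² = 4130.69, Σy² = 11.45, Σxy = 192.47
nΣxy − ΣxΣy = 1539.76 − 1378.95 = 160.81
nΣx² − (Σx)² = 33045.52 − 25122.25 = 7923.27; nΣy² − (Σy)² = 91.6 − 75.69 = 15.91
r = 160.81 / √(7923.27 × 15.91) = 160.81 / 355.0482 ≈ 0.453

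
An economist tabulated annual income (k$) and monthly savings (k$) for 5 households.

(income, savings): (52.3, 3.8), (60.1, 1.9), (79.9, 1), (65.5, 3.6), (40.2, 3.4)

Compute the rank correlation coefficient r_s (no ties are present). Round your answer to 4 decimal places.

Rank income: 2, 3, 5, 4, 1
Rank savings: 5, 2, 1, 4, 3
d = rank(income) − rank(savings): -3, 1, 4, 0, -2; Σd² = 30
ρ = 1 − 6Σd² / [n(n²−1)] = 1 − 6×30 / (5×24) = 1 − 180/120 ≈ -0.5000

-0.5000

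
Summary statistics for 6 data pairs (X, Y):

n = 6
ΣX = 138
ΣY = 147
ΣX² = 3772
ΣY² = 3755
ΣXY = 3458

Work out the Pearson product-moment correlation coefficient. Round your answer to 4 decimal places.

r = (nΣXY − ΣXΣY) / √[(nΣX² − (ΣX)²)(nΣY² − (ΣY)²)]
Numerator: 6×3458 − 138×147 = 462
Denominator: √[(22632 − 19044)(22530 − 21609)] = √[3588 × 921] = 1817.8416
r = 462 / 1817.8416 ≈ 0.2541

0.2541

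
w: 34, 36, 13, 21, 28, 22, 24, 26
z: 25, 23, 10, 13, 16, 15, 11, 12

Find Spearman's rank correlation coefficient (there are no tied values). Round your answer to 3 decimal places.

Rank w: 7, 8, 1, 2, 6, 3, 4, 5
Rank z: 8, 7, 1, 4, 6, 5, 2, 3
d = rank(w) − rank(z): -1, 1, 0, -2, 0, -2, 2, 2; Σd² = 18
ρ = 1 − 6Σd² / [n(n²−1)] = 1 − 6×18 / (8×63) = 1 − 108/504 ≈ 0.786

0.786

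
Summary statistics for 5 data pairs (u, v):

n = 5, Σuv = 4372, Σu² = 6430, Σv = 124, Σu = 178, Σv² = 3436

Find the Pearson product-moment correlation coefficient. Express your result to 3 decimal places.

-0.231

r = (nΣuv − ΣuΣv) / √[(nΣu² − (Σu)²)(nΣv² − (Σv)²)]
Numerator: 5×4372 − 178×124 = -212
Denominator: √[(32150 − 31684)(17180 − 15376)] = √[466 × 1804] = 916.8773
r = -212 / 916.8773 ≈ -0.231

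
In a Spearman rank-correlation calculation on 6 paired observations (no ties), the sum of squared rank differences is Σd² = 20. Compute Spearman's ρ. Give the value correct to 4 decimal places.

ρ = 1 − 6Σd² / [n(n²−1)] = 1 − 6×20 / (6×35)
  = 1 − 120/210 = 1 − 0.57143 ≈ 0.4286

0.4286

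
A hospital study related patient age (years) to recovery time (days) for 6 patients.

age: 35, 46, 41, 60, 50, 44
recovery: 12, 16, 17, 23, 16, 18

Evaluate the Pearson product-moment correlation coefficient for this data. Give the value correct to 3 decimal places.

0.874

n = 6, Σx = 276, Σy = 102, Σx² = 13058, Σy² = 1798, Σxy = 4825
nΣxy − ΣxΣy = 28950 − 28152 = 798
nΣx² − (Σx)² = 78348 − 76176 = 2172; nΣy² − (Σy)² = 10788 − 10404 = 384
r = 798 / √(2172 × 384) = 798 / 913.2623 ≈ 0.874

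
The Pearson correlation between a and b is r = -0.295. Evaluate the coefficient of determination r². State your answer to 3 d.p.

r² = (-0.295)² = 0.087

0.087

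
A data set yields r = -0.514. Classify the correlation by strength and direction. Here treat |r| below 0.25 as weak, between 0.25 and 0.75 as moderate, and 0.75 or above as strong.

r = -0.514 < 0 so the relationship is negative.
|r| = 0.514, which falls in the moderate range.

moderate negative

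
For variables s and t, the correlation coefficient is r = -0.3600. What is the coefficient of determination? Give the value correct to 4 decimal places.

0.1296

r² = (-0.3600)² = 0.1296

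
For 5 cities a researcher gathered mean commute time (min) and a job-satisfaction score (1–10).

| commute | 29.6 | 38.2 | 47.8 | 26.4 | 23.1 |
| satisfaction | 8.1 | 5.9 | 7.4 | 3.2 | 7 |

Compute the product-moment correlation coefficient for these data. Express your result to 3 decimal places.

n = 5, Σx = 165.1, Σy = 31.6, Σx² = 5850.81, Σy² = 214.42, Σxy = 1065.04
nΣxy − ΣxΣy = 5325.2 − 5217.16 = 108.04
nΣx² − (Σx)² = 29254.05 − 27258.01 = 1996.04; nΣy² − (Σy)² = 1072.1 − 998.56 = 73.54
r = 108.04 / √(1996.04 × 73.54) = 108.04 / 383.1302 ≈ 0.282

0.282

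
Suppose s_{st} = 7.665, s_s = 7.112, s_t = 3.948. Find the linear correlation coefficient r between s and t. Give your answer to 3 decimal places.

0.273

r = Cov(s,t) / (s_s · s_t) = 7.665 / (7.112 × 3.948)
  = 7.665 / 28.0782 ≈ 0.273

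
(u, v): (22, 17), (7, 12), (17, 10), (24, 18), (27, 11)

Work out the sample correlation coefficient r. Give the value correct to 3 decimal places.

0.331

n = 5, Σu = 97, Σv = 68, Σu² = 2127, Σv² = 978, Σuv = 1357
nΣuv − ΣuΣv = 6785 − 6596 = 189
nΣu² − (Σu)² = 10635 − 9409 = 1226; nΣv² − (Σv)² = 4890 − 4624 = 266
r = 189 / √(1226 × 266) = 189 / 571.0657 ≈ 0.331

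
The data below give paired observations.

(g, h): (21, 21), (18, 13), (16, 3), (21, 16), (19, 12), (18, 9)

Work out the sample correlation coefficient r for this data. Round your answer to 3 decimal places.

0.932

n = 6, Σg = 113, Σh = 74, Σg² = 2147, Σh² = 1100, Σgh = 1449
nΣgh − ΣgΣh = 8694 − 8362 = 332
nΣg² − (Σg)² = 12882 − 12769 = 113; nΣh² − (Σh)² = 6600 − 5476 = 1124
r = 332 / √(113 × 1124) = 332 / 356.3874 ≈ 0.932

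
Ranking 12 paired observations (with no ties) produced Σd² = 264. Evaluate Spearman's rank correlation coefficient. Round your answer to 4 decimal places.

ρ = 1 − 6Σd² / [n(n²−1)] = 1 − 6×264 / (12×143)
  = 1 − 1584/1716 = 1 − 0.92308 ≈ 0.0769

0.0769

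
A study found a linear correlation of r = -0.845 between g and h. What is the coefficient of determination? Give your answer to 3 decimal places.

0.714

r² = (-0.845)² = 0.714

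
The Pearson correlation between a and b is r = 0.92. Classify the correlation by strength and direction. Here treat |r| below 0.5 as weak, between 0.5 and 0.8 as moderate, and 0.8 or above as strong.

r = 0.92 > 0 so the relationship is positive.
|r| = 0.92, which falls in the strong range.

strong positive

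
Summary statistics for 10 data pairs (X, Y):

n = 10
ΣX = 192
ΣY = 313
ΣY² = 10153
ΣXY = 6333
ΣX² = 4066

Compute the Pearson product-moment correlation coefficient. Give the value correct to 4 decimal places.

r = (nΣXY − ΣXΣY) / √[(nΣX² − (ΣX)²)(nΣY² − (ΣY)²)]
Numerator: 10×6333 − 192×313 = 3234
Denominator: √[(40660 − 36864)(101530 − 97969)] = √[3796 × 3561] = 3676.6229
r = 3234 / 3676.6229 ≈ 0.8796

0.8796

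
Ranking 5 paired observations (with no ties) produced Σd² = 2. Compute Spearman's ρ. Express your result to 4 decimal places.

ρ = 1 − 6Σd² / [n(n²−1)] = 1 − 6×2 / (5×24)
  = 1 − 12/120 = 1 − 0.10000 ≈ 0.9000

0.9000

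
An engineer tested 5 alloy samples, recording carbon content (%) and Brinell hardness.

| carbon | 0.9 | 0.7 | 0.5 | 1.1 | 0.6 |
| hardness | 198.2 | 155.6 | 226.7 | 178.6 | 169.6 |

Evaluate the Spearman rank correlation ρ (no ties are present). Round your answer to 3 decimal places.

-0.200

Rank carbon: 4, 3, 1, 5, 2
Rank hardness: 4, 1, 5, 3, 2
d = rank(carbon) − rank(hardness): 0, 2, -4, 2, 0; Σd² = 24
ρ = 1 − 6Σd² / [n(n²−1)] = 1 − 6×24 / (5×24) = 1 − 144/120 ≈ -0.200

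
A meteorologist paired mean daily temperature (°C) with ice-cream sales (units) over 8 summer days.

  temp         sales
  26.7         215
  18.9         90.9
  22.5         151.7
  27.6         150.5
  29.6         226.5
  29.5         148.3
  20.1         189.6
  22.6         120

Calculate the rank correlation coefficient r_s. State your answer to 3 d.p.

0.429

Rank temp: 5, 1, 3, 6, 8, 7, 2, 4
Rank sales: 7, 1, 5, 4, 8, 3, 6, 2
d = rank(temp) − rank(sales): -2, 0, -2, 2, 0, 4, -4, 2; Σd² = 48
ρ = 1 − 6Σd² / [n(n²−1)] = 1 − 6×48 / (8×63) = 1 − 288/504 ≈ 0.429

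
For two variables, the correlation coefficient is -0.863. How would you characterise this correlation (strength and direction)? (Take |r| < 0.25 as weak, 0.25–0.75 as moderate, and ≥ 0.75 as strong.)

strong negative

r = -0.863 < 0 so the relationship is negative.
|r| = 0.863, which falls in the strong range.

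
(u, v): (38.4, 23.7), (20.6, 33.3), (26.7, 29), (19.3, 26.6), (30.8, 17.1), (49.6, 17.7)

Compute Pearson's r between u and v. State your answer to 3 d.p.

n = 6, Σu = 185.4, Σv = 147.4, Σu² = 6393.1, Σv² = 3824.84, Σuv = 4288.34
nΣuv − ΣuΣv = 25730.04 − 27327.96 = -1597.92
nΣu² − (Σu)² = 38358.6 − 34373.16 = 3985.44; nΣv² − (Σv)² = 22949.04 − 21726.76 = 1222.28
r = -1597.92 / √(3985.44 × 1222.28) = -1597.92 / 2207.1075 ≈ -0.724

-0.724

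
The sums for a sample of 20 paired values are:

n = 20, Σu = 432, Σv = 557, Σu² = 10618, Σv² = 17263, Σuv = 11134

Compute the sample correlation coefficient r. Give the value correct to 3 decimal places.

-0.598

r = (nΣuv − ΣuΣv) / √[(nΣu² − (Σu)²)(nΣv² − (Σv)²)]
Numerator: 20×11134 − 432×557 = -17944
Denominator: √[(212360 − 186624)(345260 − 310249)] = √[25736 × 35011] = 30017.3799
r = -17944 / 30017.3799 ≈ -0.598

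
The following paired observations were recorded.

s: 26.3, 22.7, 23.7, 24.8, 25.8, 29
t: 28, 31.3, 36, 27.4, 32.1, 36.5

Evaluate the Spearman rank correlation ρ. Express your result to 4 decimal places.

Rank s: 5, 1, 2, 3, 4, 6
Rank t: 2, 3, 5, 1, 4, 6
d = rank(s) − rank(t): 3, -2, -3, 2, 0, 0; Σd² = 26
ρ = 1 − 6Σd² / [n(n²−1)] = 1 − 6×26 / (6×35) = 1 − 156/210 ≈ 0.2571

0.2571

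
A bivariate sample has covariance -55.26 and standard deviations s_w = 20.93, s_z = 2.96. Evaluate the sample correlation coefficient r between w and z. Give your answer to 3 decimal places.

r = Cov(w,z) / (s_w · s_z) = -55.26 / (20.93 × 2.96)
  = -55.26 / 61.9528 ≈ -0.892

-0.892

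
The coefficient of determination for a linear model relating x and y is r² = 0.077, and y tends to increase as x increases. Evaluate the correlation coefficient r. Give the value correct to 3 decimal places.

|r| = √0.077 = 0.277
The association is positive, so r = 0.277.

0.277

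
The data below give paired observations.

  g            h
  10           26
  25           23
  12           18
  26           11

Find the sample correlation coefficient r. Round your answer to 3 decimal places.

-0.522

n = 4, Σg = 73, Σh = 78, Σg² = 1545, Σh² = 1650, Σgh = 1337
nΣgh − ΣgΣh = 5348 − 5694 = -346
nΣg² − (Σg)² = 6180 − 5329 = 851; nΣh² − (Σh)² = 6600 − 6084 = 516
r = -346 / √(851 × 516) = -346 / 662.6583 ≈ -0.522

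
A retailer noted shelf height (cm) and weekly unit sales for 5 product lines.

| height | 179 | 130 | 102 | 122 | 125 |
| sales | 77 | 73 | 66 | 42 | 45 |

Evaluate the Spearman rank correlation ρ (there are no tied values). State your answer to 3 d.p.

Rank height: 5, 4, 1, 2, 3
Rank sales: 5, 4, 3, 1, 2
d = rank(height) − rank(sales): 0, 0, -2, 1, 1; Σd² = 6
ρ = 1 − 6Σd² / [n(n²−1)] = 1 − 6×6 / (5×24) = 1 − 36/120 ≈ 0.700

0.700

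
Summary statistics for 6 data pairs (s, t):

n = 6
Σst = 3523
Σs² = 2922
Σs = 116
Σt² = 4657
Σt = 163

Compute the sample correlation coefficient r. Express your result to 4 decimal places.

0.9427

r = (nΣst − ΣsΣt) / √[(nΣs² − (Σs)²)(nΣt² − (Σt)²)]
Numerator: 6×3523 − 116×163 = 2230
Denominator: √[(17532 − 13456)(27942 − 26569)] = √[4076 × 1373] = 2365.6602
r = 2230 / 2365.6602 ≈ 0.9427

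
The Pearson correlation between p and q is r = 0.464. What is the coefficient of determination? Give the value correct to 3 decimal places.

0.215

r² = (0.464)² = 0.215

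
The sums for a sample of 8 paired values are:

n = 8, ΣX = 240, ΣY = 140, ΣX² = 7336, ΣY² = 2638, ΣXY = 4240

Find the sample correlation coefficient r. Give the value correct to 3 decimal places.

r = (nΣXY − ΣXΣY) / √[(nΣX² − (ΣX)²)(nΣY² − (ΣY)²)]
Numerator: 8×4240 − 240×140 = 320
Denominator: √[(58688 − 57600)(21104 − 19600)] = √[1088 × 1504] = 1279.1997
r = 320 / 1279.1997 ≈ 0.250

0.250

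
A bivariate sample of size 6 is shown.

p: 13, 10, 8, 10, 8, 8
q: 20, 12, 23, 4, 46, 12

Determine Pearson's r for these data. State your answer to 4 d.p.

-0.3015

n = 6, Σp = 57, Σq = 117, Σp² = 561, Σq² = 3349, Σpq = 1068
nΣpq − ΣpΣq = 6408 − 6669 = -261
nΣp² − (Σp)² = 3366 − 3249 = 117; nΣq² − (Σq)² = 20094 − 13689 = 6405
r = -261 / √(117 × 6405) = -261 / 865.6703 ≈ -0.3015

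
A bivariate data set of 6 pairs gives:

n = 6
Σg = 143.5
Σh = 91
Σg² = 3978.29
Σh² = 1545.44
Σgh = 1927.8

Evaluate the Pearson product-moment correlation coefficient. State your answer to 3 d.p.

-0.827

r = (nΣgh − ΣgΣh) / √[(nΣg² − (Σg)²)(nΣh² − (Σh)²)]
Numerator: 6×1927.8 − 143.5×91 = -1491.7
Denominator: √[(23869.74 − 20592.25)(9272.64 − 8281)] = √[3277.49 × 991.64] = 1802.8006
r = -1491.7 / 1802.8006 ≈ -0.827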